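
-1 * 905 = -905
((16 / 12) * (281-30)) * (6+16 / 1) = 22088 / 3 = 7362.67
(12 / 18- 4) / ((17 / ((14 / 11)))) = -0.25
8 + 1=9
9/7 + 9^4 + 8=6570.29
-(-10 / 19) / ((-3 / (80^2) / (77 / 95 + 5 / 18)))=-11910400 / 9747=-1221.96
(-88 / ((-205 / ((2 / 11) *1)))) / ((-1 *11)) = -0.01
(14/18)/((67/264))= 616/201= 3.06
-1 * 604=-604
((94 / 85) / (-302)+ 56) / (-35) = -718713 / 449225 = -1.60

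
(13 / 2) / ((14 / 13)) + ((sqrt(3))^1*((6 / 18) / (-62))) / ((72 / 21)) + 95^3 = 24006669 / 28 - 7*sqrt(3) / 4464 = 857381.03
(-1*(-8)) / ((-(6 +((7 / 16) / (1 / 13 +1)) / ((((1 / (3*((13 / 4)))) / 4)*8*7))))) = -14336 / 11259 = -1.27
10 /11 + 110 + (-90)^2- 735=7475.91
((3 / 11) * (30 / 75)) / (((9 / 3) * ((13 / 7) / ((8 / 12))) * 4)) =7 / 2145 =0.00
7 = 7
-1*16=-16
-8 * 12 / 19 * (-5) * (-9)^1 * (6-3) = -12960 / 19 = -682.11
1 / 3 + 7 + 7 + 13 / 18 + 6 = 21.06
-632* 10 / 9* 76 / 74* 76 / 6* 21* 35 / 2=-1117944800 / 333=-3357191.59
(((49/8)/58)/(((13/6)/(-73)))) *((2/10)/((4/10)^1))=-10731/6032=-1.78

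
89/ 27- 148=-3907/ 27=-144.70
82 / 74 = 41 / 37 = 1.11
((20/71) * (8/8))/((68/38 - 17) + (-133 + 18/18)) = -0.00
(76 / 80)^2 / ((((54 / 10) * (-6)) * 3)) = -361 / 38880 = -0.01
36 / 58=18 / 29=0.62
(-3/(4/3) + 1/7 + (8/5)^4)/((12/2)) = 77813/105000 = 0.74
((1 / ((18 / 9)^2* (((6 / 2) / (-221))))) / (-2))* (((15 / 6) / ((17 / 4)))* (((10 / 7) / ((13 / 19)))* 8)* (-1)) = -1900 / 21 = -90.48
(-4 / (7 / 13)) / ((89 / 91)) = -676 / 89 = -7.60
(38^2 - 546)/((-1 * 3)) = -898/3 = -299.33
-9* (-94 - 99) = 1737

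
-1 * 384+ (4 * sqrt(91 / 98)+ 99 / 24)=-3039 / 8+ 2 * sqrt(182) / 7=-376.02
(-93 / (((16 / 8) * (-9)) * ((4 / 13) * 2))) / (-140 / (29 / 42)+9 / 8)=-377 / 9054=-0.04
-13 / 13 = -1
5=5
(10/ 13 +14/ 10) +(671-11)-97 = 36736/ 65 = 565.17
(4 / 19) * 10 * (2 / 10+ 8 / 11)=408 / 209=1.95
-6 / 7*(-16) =13.71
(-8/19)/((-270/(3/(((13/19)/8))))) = 32/585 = 0.05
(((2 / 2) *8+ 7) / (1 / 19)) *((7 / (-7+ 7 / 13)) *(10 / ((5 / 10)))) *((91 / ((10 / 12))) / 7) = -96330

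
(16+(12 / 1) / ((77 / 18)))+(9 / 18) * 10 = 1833 / 77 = 23.81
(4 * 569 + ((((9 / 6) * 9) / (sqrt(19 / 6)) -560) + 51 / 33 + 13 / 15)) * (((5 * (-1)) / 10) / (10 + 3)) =-141769 / 2145 -27 * sqrt(114) / 988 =-66.38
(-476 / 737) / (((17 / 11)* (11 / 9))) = -252 / 737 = -0.34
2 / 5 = 0.40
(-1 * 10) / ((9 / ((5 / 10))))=-5 / 9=-0.56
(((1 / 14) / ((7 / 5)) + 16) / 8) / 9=1573 / 7056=0.22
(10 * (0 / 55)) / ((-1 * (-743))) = 0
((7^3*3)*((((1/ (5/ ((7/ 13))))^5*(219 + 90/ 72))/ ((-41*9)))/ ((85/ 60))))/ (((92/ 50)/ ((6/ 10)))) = -15236369043/ 7440247603750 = -0.00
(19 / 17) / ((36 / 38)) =361 / 306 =1.18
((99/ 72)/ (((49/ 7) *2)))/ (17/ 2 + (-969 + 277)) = -11/ 76552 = -0.00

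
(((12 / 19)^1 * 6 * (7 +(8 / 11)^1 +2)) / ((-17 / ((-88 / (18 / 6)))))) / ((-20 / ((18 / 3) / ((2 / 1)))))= -9.54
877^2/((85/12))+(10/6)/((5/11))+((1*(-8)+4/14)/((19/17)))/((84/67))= 51555382093/474810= 108581.08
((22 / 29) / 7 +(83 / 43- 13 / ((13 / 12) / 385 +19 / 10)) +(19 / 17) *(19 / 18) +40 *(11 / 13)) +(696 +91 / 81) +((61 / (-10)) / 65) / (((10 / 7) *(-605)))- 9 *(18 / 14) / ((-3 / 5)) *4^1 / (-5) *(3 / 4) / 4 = 21502737413577115229 / 29680923489896250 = 724.46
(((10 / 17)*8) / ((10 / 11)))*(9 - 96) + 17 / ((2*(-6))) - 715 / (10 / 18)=-354709 / 204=-1738.77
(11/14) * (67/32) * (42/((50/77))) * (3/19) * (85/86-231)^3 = -3953169639598906881/19336102400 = -204445009.54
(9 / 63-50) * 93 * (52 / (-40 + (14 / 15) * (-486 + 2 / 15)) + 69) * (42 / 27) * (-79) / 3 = 544836844759 / 41637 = 13085401.08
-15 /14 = -1.07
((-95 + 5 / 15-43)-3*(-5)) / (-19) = 368 / 57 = 6.46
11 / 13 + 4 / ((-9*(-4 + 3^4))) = 7571 / 9009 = 0.84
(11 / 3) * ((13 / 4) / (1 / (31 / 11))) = 403 / 12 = 33.58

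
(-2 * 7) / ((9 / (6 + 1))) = -98 / 9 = -10.89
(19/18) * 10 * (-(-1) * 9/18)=95/18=5.28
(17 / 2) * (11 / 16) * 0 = 0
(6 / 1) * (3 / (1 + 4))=18 / 5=3.60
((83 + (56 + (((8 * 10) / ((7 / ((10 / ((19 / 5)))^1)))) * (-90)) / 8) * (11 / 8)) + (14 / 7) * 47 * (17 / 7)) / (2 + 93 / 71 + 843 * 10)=-726543 / 79635745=-0.01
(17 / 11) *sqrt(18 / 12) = 17 *sqrt(6) / 22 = 1.89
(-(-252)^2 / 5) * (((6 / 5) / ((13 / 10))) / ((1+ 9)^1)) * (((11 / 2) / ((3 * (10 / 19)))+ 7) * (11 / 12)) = -18307674 / 1625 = -11266.26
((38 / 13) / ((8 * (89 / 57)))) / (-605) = -1083 / 2799940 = -0.00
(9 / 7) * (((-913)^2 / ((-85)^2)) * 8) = 60016968 / 50575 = 1186.69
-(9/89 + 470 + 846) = -117133/89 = -1316.10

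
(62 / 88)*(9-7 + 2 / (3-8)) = 62 / 55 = 1.13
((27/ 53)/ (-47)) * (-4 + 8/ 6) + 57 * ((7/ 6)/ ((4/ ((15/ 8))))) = 31.20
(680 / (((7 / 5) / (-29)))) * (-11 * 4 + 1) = 4239800 / 7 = 605685.71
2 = 2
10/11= 0.91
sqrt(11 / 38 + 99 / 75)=sqrt(58102) / 190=1.27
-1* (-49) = 49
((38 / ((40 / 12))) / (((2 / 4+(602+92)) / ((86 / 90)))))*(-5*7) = -11438 / 20835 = -0.55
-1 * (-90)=90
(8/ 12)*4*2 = 16/ 3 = 5.33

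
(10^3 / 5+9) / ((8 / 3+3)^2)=1881 / 289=6.51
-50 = -50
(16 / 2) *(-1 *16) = -128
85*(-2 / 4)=-85 / 2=-42.50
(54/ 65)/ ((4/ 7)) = 189/ 130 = 1.45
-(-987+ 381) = 606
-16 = -16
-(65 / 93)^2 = -4225 / 8649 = -0.49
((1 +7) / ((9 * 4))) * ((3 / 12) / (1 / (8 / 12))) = 1 / 27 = 0.04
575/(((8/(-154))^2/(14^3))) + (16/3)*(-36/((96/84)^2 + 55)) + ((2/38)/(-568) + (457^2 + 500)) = 17414961964634877/29775128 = 584882858.09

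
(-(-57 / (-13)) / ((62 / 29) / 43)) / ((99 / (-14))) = 165851 / 13299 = 12.47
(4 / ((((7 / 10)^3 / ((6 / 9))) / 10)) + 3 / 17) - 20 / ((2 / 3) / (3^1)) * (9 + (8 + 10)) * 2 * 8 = -38802.08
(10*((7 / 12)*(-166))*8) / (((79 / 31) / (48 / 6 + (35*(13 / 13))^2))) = -296100840 / 79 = -3748111.90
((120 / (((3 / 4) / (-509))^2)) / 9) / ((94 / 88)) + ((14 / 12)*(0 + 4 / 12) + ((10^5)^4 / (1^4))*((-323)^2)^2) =2762496313165800000000014591442907 / 2538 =1088454024100000000000006000000.00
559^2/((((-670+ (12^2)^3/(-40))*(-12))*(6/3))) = 1562405/9038352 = 0.17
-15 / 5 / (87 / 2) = -0.07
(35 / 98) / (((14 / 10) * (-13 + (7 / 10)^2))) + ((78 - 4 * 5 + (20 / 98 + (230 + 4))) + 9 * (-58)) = -14087510 / 61299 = -229.82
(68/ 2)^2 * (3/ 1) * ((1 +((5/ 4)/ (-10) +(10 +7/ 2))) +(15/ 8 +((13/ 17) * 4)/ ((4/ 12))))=88179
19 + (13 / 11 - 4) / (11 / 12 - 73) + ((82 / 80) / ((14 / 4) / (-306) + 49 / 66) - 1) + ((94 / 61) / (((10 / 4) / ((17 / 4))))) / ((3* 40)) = 6670926944917 / 342746665800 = 19.46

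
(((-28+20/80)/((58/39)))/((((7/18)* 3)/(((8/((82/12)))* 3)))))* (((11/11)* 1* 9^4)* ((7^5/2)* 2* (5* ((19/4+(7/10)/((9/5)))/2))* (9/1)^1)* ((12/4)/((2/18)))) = -45985302180560925/2378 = -19337805795021.42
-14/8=-7/4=-1.75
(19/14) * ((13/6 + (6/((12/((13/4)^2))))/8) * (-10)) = -206245/5376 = -38.36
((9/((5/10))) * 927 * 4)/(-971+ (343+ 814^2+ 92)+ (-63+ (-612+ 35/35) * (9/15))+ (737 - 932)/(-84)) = 9344160/92628581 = 0.10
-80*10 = -800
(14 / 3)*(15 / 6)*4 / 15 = 28 / 9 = 3.11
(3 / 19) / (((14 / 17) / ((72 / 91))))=1836 / 12103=0.15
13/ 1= 13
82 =82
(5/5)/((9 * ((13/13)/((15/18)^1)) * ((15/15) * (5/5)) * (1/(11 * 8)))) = 220/27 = 8.15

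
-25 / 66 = -0.38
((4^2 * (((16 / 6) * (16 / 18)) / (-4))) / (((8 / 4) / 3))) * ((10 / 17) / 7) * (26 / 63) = -33280 / 67473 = -0.49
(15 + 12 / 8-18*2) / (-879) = 13 / 586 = 0.02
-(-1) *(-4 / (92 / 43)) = -43 / 23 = -1.87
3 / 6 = 1 / 2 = 0.50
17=17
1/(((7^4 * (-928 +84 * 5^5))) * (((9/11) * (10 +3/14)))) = 0.00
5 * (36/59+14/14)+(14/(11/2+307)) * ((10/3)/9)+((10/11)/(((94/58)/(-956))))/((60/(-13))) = 12791697043/102947625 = 124.25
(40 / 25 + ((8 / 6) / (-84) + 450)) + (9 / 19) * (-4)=2691391 / 5985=449.69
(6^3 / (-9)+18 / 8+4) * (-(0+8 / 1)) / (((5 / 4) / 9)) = 1022.40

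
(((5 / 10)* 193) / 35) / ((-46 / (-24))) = 1158 / 805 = 1.44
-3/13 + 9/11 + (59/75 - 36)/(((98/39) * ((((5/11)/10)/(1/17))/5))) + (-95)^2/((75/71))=15104727598/1786785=8453.58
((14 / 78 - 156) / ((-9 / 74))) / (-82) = -224849 / 14391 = -15.62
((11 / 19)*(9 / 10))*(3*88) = 13068 / 95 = 137.56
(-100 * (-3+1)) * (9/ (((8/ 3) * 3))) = 225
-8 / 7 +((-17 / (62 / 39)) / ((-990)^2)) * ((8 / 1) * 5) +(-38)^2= 5114486953 / 3544695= 1442.86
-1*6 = -6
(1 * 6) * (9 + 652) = 3966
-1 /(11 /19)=-19 /11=-1.73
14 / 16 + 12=103 / 8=12.88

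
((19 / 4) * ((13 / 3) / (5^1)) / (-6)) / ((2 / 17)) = -4199 / 720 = -5.83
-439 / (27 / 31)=-13609 / 27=-504.04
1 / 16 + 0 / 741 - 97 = -1551 / 16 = -96.94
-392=-392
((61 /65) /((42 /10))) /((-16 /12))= -0.17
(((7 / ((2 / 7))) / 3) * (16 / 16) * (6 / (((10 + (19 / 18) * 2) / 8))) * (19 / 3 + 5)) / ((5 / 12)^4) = 829108224 / 68125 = 12170.40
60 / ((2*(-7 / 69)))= -295.71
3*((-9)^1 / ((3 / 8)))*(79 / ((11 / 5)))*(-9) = 255960 / 11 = 23269.09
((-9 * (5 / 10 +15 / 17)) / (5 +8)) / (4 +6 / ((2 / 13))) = -423 / 19006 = -0.02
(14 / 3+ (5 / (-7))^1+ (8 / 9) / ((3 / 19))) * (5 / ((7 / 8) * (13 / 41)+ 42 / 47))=139591880 / 3412017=40.91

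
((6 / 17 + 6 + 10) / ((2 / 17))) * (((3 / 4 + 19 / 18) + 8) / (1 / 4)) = 49067 / 9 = 5451.89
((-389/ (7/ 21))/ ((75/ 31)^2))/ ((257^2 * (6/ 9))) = -373829/ 82561250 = -0.00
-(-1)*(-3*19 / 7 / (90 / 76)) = -6.88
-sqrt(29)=-5.39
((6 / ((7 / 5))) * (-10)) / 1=-42.86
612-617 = -5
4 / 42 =2 / 21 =0.10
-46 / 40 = -1.15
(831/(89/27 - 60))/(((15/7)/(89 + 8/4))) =-4764123/7655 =-622.35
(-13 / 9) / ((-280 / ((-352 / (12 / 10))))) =-286 / 189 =-1.51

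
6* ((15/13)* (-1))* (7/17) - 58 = -13448/221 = -60.85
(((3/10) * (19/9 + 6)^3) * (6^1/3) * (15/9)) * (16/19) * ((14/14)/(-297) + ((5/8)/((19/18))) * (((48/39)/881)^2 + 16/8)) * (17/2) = 46243301993539976828/10252498182692337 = 4510.44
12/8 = 3/2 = 1.50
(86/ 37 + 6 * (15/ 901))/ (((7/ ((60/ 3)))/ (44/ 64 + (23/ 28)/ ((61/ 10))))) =567429340/ 99644293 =5.69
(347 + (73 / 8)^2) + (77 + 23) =33937 / 64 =530.27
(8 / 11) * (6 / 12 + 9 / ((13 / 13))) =76 / 11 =6.91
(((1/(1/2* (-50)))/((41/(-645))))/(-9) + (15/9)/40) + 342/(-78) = -282247/63960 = -4.41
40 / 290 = 4 / 29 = 0.14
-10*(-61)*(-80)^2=3904000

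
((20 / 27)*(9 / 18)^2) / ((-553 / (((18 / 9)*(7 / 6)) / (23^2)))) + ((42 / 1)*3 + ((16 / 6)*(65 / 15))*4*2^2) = 1052380957 / 3385071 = 310.89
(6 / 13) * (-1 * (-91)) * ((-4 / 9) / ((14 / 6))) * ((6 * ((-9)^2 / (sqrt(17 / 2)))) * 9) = -34992 * sqrt(34) / 17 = -12002.16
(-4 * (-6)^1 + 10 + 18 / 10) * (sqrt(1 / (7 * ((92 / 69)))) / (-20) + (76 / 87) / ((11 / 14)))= 190456 / 4785 - 179 * sqrt(21) / 1400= 39.22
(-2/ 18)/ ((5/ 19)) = -19/ 45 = -0.42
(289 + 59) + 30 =378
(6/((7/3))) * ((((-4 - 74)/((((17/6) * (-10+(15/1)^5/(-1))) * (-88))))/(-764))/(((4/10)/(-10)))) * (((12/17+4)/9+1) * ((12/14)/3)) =-136305/9037368287794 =-0.00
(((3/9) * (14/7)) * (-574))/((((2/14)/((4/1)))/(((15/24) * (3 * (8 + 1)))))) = -180810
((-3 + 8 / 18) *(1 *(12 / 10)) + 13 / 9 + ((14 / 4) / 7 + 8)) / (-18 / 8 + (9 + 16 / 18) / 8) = -2476 / 365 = -6.78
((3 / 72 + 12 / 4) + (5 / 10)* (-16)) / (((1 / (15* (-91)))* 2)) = 54145 / 16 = 3384.06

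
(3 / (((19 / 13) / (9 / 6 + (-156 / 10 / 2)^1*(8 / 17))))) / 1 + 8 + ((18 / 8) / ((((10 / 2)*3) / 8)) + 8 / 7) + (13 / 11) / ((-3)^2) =2694463 / 447678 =6.02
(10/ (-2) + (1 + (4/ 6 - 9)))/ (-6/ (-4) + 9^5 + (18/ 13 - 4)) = -962/ 4605735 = -0.00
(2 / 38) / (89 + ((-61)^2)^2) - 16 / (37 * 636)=-116920533 / 171961835290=-0.00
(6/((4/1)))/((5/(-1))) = -3/10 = -0.30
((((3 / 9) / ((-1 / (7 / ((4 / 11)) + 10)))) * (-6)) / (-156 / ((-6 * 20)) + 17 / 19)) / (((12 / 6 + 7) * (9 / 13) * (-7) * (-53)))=16055 / 1392363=0.01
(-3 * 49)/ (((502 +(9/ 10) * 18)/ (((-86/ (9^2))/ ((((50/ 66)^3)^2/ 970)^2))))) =9797189435297150516856072/ 1235485076904296875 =7929832.27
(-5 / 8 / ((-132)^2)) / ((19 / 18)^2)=-45 / 1397792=-0.00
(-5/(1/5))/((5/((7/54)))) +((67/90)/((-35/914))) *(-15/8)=35.80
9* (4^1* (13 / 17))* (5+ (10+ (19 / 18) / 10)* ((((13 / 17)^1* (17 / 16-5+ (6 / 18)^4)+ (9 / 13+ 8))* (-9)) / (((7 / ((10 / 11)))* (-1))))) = 187373651 / 94248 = 1988.09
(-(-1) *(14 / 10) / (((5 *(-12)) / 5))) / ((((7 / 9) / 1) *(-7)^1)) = 3 / 140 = 0.02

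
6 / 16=3 / 8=0.38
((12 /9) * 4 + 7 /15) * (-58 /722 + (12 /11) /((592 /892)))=6661474 /734635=9.07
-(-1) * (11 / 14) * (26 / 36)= 143 / 252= 0.57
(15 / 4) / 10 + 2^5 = 32.38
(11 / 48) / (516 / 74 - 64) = -407 / 101280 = -0.00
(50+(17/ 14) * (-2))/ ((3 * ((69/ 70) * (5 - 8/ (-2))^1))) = 370/ 207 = 1.79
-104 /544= -13 /68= -0.19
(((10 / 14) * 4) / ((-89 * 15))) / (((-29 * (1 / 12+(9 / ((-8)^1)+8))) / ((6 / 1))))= 192 / 3017189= 0.00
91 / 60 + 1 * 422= 25411 / 60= 423.52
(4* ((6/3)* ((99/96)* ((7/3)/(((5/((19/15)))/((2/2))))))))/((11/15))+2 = 8.65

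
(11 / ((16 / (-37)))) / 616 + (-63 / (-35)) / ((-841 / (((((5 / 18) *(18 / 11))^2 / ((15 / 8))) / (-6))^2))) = -4100327653 / 99292685184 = -0.04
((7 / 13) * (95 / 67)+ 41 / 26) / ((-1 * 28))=-4077 / 48776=-0.08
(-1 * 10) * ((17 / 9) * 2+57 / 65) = -5446 / 117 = -46.55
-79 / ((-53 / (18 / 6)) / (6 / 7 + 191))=318291 / 371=857.93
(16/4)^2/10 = 1.60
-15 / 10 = -3 / 2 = -1.50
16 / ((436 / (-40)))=-160 / 109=-1.47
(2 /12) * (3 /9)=1 /18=0.06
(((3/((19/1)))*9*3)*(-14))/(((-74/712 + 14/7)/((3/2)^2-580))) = 8638518/475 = 18186.35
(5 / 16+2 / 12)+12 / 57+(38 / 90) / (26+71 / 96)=8258047 / 11705520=0.71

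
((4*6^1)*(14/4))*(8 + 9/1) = 1428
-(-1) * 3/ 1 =3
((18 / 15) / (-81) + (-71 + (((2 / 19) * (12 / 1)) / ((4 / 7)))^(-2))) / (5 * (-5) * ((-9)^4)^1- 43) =1873637 / 4341239280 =0.00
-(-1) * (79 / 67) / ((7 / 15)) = 1185 / 469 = 2.53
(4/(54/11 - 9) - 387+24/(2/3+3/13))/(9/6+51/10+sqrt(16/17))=-21278543/380373+2275780*sqrt(17)/1141119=-47.72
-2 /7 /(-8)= 0.04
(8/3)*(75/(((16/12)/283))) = 42450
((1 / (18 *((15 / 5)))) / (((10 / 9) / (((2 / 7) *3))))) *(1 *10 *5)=0.71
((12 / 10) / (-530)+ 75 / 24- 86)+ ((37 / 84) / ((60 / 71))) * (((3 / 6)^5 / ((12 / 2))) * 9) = -2360709157 / 28492800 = -82.85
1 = 1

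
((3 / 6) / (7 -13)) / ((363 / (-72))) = 2 / 121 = 0.02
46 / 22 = 2.09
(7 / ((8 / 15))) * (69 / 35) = 207 / 8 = 25.88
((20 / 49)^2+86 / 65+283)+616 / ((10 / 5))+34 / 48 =2221858729 / 3745560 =593.20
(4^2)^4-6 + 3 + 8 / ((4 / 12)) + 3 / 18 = 393343 / 6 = 65557.17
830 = 830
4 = 4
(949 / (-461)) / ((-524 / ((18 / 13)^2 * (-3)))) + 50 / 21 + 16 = 302669519 / 16486743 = 18.36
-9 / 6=-3 / 2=-1.50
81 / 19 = 4.26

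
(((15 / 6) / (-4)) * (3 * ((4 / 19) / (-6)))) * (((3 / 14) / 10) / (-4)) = -3 / 8512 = -0.00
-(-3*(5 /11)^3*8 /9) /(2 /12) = 2000 /1331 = 1.50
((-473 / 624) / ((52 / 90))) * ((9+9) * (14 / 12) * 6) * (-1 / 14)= 63855 / 5408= 11.81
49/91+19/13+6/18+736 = 2215/3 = 738.33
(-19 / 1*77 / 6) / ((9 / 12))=-2926 / 9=-325.11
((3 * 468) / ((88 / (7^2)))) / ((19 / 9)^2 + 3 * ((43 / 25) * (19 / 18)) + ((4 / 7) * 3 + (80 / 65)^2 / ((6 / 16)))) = 41201494425 / 825175417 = 49.93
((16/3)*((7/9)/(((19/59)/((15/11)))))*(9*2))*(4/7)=37760/209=180.67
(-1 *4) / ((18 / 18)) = -4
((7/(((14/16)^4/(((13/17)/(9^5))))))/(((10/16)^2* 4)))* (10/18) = 851968/15494162355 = 0.00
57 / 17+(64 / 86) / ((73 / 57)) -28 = -1284233 / 53363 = -24.07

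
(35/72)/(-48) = -35/3456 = -0.01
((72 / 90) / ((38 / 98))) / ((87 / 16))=3136 / 8265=0.38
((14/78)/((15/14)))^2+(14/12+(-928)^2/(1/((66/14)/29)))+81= 671132904881/4791150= 140077.62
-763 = -763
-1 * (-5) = 5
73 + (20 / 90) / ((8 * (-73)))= 191843 / 2628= 73.00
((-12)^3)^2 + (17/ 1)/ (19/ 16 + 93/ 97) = 9946339088/ 3331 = 2985991.92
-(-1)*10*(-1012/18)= -5060/9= -562.22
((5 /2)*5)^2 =625 /4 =156.25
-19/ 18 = -1.06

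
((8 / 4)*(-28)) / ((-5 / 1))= 56 / 5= 11.20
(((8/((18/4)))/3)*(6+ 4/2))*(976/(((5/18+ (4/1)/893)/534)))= 39715610624/4537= 8753716.25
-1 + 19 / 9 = 10 / 9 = 1.11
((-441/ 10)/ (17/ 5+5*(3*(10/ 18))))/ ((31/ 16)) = -1323/ 682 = -1.94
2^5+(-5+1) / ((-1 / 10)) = 72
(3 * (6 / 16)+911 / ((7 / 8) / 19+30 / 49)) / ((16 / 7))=380276057 / 627584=605.94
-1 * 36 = -36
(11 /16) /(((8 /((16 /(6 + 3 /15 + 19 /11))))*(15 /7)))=847 /10464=0.08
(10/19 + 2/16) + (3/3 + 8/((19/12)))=1019/152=6.70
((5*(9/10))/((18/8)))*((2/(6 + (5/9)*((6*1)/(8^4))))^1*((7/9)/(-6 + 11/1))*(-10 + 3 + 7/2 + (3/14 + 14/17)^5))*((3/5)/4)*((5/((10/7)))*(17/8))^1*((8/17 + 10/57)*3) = -4390408114194824/8528913207399025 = -0.51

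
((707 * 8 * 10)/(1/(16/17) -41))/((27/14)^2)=-177372160/465831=-380.77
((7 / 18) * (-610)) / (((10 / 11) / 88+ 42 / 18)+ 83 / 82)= -42366940 / 599343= -70.69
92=92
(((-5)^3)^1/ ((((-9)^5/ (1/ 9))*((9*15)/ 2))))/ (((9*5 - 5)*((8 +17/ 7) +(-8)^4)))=0.00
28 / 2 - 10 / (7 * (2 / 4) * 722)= 35368 / 2527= 14.00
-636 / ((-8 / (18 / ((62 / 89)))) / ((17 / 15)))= 721701 / 310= 2328.07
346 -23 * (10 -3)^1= 185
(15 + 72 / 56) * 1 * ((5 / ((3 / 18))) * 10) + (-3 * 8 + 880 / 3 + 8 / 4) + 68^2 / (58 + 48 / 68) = 54866086 / 10479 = 5235.81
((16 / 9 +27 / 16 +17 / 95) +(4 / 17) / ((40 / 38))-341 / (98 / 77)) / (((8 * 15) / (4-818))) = 34991408639 / 19535040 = 1791.21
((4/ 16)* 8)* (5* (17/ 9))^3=1228250/ 729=1684.84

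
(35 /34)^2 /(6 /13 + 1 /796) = 3169075 /1384021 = 2.29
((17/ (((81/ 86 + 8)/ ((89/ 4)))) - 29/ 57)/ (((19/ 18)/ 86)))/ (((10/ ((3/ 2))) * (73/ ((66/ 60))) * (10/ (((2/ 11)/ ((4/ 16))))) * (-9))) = -0.06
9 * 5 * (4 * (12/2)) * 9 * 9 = 87480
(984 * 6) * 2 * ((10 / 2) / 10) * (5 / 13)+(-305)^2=95295.77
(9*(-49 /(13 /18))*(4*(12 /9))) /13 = -42336 /169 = -250.51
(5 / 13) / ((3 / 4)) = 0.51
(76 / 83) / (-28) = -19 / 581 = -0.03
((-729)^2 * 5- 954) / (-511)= -36387 / 7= -5198.14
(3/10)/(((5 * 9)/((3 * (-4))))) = -2/25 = -0.08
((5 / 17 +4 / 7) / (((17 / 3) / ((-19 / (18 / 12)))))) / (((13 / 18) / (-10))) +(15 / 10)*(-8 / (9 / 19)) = 1.46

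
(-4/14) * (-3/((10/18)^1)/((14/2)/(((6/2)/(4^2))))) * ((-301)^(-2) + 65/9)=26500833/88788980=0.30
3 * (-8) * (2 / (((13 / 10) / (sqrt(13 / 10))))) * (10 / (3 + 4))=-480 * sqrt(130) / 91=-60.14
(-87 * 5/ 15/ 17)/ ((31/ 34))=-58/ 31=-1.87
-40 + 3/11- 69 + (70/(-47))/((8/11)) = -229083/2068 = -110.78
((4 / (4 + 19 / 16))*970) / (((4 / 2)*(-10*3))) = -3104 / 249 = -12.47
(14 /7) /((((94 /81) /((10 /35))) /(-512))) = -82944 /329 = -252.11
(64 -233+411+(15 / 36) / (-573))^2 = 2768852736169 / 47279376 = 58563.65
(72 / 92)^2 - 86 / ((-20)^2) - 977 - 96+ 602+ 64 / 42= -1042199087 / 2221800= -469.08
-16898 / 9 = -1877.56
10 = 10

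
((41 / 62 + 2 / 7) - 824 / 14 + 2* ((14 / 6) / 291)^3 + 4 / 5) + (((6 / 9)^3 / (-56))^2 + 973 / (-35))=-84.91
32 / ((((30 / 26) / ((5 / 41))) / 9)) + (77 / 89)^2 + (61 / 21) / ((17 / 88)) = 5359190477 / 115939677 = 46.22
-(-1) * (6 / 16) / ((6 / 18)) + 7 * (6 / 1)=43.12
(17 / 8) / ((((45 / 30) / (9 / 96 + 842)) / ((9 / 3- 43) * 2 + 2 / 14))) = -256077341 / 2688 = -95266.87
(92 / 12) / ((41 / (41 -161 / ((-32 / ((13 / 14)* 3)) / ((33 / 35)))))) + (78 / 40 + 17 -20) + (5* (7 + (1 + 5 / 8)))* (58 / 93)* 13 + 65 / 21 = 441478351 / 1220160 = 361.82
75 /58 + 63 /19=5079 /1102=4.61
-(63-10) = -53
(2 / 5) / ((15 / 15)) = 0.40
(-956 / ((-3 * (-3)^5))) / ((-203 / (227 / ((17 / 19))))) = 4123228 / 2515779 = 1.64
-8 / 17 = -0.47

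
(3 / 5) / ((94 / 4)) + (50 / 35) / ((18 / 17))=1.37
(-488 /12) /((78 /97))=-5917 /117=-50.57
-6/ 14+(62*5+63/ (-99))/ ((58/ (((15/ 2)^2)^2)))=1205907501/ 71456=16876.22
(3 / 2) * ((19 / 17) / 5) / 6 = 19 / 340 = 0.06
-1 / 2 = -0.50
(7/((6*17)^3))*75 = 0.00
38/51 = 0.75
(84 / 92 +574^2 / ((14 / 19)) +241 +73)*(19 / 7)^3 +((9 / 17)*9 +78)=1200042651226 / 134113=8947996.47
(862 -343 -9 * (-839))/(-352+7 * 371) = 1614/449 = 3.59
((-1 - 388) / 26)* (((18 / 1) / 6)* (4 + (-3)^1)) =-44.88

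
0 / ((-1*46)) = 0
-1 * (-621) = 621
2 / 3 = 0.67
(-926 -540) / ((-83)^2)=-1466 / 6889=-0.21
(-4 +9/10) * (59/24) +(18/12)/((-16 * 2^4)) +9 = 10547/7680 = 1.37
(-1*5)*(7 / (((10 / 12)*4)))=-21 / 2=-10.50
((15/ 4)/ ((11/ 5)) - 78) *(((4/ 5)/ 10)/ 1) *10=-3357/ 55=-61.04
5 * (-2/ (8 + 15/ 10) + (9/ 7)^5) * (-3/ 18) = -5273515/ 1915998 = -2.75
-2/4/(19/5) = -5/38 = -0.13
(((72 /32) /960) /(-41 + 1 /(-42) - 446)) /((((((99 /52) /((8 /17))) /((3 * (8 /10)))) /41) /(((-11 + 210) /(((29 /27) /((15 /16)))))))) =-180419967 /8874197200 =-0.02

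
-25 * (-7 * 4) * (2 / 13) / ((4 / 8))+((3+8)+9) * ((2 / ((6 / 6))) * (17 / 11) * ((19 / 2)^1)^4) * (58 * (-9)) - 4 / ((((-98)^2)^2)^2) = -262833546.89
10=10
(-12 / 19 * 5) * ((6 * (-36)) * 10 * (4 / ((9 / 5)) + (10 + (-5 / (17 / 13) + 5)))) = 29520000 / 323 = 91393.19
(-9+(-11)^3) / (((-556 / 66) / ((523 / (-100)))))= -1156353 / 1390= -831.91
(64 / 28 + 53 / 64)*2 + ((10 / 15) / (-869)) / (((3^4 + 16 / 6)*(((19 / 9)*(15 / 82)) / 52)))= 28900489659 / 4641572320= 6.23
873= 873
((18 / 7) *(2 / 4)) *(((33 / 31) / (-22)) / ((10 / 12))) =-81 / 1085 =-0.07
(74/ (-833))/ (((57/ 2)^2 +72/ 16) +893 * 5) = -8/ 475643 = -0.00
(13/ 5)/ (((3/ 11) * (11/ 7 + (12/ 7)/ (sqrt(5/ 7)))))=-847/ 93 + 308 * sqrt(35)/ 155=2.65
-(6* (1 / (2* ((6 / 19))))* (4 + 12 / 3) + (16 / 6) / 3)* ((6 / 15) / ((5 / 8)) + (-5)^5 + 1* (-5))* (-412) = -7434942112 / 75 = -99132561.49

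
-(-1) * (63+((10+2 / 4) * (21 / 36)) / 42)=3031 / 48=63.15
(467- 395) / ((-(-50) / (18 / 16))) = 81 / 50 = 1.62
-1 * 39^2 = -1521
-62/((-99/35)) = 21.92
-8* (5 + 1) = -48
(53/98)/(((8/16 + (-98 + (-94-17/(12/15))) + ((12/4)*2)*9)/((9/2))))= -477/31115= -0.02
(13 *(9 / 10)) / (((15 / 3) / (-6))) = -351 / 25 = -14.04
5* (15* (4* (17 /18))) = 850 /3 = 283.33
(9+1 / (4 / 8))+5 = 16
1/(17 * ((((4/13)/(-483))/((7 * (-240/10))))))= 263718/17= 15512.82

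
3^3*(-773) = -20871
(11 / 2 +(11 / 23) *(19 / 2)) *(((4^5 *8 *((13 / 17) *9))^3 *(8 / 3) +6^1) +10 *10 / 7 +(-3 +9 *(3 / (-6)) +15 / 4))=2169542287771028777343 / 451996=4799914795199578.71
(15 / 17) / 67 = 15 / 1139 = 0.01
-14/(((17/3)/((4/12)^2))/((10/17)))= -140/867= -0.16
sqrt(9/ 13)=3*sqrt(13)/ 13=0.83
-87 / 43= -2.02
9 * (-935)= -8415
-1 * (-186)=186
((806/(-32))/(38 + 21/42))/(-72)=403/44352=0.01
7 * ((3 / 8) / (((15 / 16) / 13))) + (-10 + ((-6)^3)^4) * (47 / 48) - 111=255771914353 / 120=2131432619.61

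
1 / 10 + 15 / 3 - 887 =-8819 / 10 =-881.90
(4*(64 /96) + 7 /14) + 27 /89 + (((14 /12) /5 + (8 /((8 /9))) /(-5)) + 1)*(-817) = 622693 /1335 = 466.44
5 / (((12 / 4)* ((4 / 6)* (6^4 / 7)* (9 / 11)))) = 385 / 23328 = 0.02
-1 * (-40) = 40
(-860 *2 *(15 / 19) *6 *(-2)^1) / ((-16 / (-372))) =7198200 / 19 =378852.63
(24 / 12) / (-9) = -2 / 9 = -0.22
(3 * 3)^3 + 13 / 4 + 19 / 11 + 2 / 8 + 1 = 16175 / 22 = 735.23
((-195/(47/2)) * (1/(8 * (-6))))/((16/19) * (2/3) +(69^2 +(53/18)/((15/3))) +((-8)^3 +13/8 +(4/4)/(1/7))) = 4275/105316237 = 0.00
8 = 8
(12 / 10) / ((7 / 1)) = 6 / 35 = 0.17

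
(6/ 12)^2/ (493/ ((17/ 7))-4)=1/ 796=0.00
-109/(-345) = 0.32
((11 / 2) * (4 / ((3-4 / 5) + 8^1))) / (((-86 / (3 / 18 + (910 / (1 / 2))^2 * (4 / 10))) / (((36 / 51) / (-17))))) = 51439630 / 37281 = 1379.78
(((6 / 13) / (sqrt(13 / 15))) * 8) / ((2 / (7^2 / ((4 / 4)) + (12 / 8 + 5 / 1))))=110.06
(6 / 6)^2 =1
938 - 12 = 926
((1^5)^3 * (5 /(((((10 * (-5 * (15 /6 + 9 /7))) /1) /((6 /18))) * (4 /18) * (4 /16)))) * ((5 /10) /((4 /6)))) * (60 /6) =-63 /53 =-1.19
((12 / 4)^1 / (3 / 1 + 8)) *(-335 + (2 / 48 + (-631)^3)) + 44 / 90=-271339118099 / 3960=-68519979.32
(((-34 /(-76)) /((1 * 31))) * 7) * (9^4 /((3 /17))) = 4424301 /1178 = 3755.77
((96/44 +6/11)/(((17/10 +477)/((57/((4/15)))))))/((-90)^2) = 95/631884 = 0.00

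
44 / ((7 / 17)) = 748 / 7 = 106.86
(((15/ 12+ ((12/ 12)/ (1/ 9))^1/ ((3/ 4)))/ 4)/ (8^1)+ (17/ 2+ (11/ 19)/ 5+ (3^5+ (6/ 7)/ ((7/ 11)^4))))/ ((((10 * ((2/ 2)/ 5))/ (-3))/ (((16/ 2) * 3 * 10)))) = -473187010869/ 5109328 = -92612.38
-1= -1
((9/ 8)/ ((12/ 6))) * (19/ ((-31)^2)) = 171/ 15376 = 0.01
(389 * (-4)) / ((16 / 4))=-389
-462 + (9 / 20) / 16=-147831 / 320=-461.97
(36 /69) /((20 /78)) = 234 /115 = 2.03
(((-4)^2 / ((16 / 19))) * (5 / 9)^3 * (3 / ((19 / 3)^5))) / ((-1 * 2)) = -125 / 260642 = -0.00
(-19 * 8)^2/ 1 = 23104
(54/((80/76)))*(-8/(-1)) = 2052/5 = 410.40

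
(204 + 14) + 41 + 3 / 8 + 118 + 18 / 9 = 3035 / 8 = 379.38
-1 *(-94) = 94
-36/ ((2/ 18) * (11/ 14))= -4536/ 11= -412.36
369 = 369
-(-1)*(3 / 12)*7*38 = 133 / 2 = 66.50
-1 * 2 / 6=-0.33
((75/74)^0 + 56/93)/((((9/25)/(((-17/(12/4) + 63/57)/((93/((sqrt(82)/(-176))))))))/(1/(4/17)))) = 4116125*sqrt(82)/780900912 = 0.05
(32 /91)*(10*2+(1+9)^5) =3200640 /91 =35171.87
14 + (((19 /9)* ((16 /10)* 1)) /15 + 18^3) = 3946202 /675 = 5846.23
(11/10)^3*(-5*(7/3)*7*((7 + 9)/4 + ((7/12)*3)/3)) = -717409/1440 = -498.20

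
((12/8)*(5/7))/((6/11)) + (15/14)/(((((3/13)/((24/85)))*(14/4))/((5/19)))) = 130595/63308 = 2.06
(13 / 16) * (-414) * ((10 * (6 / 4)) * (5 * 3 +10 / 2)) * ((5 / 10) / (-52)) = 15525 / 16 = 970.31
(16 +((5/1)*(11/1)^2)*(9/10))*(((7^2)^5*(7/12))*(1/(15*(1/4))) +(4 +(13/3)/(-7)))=7758042073093/315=24628704993.95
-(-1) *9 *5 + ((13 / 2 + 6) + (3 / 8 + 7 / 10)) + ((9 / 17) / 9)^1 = 39871 / 680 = 58.63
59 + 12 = 71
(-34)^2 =1156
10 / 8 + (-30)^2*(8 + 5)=46805 / 4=11701.25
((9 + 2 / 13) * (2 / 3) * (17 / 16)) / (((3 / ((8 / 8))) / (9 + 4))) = 2023 / 72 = 28.10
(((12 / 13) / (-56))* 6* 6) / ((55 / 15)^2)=-486 / 11011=-0.04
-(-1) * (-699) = -699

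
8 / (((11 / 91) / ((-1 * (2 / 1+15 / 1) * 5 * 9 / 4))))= -139230 / 11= -12657.27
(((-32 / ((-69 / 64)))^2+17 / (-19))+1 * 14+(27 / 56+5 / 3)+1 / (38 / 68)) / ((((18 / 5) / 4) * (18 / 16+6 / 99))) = 500398471870 / 594587007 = 841.59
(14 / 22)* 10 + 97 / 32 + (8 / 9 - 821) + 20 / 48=-2567029 / 3168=-810.30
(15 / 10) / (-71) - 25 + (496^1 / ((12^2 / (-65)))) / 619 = -20079893 / 791082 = -25.38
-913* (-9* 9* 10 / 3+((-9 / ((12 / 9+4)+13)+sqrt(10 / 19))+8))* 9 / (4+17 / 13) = 46732569 / 115 - 35607* sqrt(190) / 437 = 405247.03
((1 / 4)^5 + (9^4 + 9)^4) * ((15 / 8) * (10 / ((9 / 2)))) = 47698139955456000025 / 6144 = 7763369133375000.00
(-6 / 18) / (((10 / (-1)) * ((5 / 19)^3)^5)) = 15181127029874798299 / 915527343750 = 16581839.02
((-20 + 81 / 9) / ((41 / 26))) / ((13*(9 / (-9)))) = 0.54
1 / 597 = 0.00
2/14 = 1/7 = 0.14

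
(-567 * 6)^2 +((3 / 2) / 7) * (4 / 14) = 567106599 / 49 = 11573604.06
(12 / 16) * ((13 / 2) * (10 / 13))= 3.75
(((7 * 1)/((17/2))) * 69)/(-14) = -69/17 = -4.06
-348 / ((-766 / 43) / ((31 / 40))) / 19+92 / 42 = 9130231 / 3056340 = 2.99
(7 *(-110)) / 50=-77 / 5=-15.40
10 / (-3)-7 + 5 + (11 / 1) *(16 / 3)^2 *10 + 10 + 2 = 28220 / 9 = 3135.56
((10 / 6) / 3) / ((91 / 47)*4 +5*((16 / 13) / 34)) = 51935 / 740916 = 0.07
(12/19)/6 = 0.11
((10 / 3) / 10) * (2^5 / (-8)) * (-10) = 40 / 3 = 13.33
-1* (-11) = 11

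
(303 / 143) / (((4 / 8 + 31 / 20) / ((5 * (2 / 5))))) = 12120 / 5863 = 2.07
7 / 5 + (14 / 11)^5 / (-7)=743197 / 805255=0.92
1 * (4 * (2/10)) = 4/5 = 0.80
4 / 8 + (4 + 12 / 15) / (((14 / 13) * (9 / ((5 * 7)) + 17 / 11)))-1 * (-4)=4839 / 694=6.97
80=80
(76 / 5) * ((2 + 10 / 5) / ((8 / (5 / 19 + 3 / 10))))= 107 / 25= 4.28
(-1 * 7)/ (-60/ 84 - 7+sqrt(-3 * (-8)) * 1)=343 * sqrt(6)/ 870+441/ 290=2.49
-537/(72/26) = -2327/12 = -193.92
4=4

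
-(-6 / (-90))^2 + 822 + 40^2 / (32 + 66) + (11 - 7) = 9286601 / 11025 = 842.32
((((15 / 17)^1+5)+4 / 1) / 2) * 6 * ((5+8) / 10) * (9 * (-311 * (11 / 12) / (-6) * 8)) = 11207196 / 85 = 131849.36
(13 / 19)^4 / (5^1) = 28561 / 651605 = 0.04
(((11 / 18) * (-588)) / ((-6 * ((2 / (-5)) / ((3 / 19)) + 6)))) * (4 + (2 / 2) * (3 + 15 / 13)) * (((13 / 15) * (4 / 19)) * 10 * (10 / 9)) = 5713400 / 20007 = 285.57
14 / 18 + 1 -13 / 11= 59 / 99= 0.60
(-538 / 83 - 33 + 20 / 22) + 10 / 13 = -448691 / 11869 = -37.80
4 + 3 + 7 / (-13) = 84 / 13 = 6.46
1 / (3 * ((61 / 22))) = 0.12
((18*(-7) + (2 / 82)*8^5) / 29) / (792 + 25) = 27602 / 971413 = 0.03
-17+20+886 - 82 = 807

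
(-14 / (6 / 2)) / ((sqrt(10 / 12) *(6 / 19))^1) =-16.19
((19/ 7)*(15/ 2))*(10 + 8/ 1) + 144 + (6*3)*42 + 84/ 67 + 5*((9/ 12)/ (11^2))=287765847/ 226996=1267.71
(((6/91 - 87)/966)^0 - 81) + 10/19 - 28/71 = -107742/1349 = -79.87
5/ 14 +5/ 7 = 15/ 14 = 1.07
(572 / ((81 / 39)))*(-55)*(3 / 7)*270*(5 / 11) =-5577000 / 7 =-796714.29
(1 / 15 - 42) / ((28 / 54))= -5661 / 70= -80.87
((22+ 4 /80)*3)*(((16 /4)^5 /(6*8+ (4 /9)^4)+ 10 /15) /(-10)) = -57290751 /393980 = -145.42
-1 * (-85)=85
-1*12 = -12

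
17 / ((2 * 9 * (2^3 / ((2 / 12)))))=17 / 864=0.02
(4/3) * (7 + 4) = 14.67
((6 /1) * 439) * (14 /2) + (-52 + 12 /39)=239022 /13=18386.31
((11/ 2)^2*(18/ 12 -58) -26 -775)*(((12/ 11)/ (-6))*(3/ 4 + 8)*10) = 3514175/ 88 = 39933.81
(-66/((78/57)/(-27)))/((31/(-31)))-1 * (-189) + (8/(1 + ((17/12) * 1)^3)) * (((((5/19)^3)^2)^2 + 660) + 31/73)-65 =2741236680295692847023011/13948994534264938065749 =196.52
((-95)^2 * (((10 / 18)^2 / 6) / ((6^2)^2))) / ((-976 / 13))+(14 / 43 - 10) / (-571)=183714595571 / 15093697863168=0.01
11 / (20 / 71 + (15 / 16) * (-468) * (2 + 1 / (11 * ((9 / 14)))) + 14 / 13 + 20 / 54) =-3015441 / 257084567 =-0.01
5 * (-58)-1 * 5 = -295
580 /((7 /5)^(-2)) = 5684 /5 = 1136.80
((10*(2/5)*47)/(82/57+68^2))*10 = 10716/26365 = 0.41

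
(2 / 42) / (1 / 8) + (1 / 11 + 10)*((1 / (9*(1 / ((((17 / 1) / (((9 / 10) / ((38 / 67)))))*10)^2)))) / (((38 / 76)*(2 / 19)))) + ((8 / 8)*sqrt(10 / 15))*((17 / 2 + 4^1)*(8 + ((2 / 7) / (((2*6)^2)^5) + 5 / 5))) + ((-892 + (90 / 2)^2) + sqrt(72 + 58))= sqrt(130) + 48759924326425*sqrt(6) / 1300264648704 + 20631317195899 / 83993679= 245732.66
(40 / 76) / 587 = 10 / 11153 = 0.00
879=879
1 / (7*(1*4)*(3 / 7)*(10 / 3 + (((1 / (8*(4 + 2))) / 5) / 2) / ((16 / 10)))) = 64 / 2561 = 0.02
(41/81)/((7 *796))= 41/451332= 0.00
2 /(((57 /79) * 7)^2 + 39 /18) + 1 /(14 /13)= 14520895 /14508746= 1.00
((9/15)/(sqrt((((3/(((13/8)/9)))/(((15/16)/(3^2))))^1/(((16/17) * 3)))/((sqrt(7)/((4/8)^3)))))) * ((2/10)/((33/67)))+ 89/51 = 67 * sqrt(3315) * 7^(1/4)/42075+ 89/51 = 1.89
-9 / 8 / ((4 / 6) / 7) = -189 / 16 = -11.81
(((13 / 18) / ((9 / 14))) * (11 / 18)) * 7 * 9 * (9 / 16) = 7007 / 288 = 24.33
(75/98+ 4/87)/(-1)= -0.81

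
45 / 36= 5 / 4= 1.25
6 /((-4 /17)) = -51 /2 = -25.50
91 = 91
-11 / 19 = -0.58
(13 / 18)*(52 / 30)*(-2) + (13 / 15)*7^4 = 280579 / 135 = 2078.36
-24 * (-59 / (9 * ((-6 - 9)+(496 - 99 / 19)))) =1121 / 3390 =0.33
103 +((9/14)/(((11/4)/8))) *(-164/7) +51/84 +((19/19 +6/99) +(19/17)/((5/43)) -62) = 4653911/549780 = 8.47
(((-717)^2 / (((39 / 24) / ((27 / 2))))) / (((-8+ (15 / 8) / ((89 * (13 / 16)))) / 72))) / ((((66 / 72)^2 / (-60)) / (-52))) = -79922978485309440 / 558173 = -143186751213.89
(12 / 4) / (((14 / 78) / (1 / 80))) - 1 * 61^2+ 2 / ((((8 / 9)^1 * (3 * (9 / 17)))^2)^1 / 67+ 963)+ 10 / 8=-1553636738447 / 417696048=-3719.54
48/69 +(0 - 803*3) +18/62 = -2408.01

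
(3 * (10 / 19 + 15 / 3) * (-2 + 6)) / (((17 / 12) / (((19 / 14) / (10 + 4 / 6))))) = 405 / 68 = 5.96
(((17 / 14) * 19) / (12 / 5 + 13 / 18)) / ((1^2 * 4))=14535 / 7868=1.85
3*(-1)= -3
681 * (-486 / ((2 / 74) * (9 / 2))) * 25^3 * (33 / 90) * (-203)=3164900681250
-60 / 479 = -0.13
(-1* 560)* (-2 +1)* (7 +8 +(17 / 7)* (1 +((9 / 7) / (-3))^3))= 3310960 / 343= 9652.94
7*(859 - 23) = 5852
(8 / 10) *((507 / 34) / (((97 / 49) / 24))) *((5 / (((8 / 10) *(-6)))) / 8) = -124215 / 6596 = -18.83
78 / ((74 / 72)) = 2808 / 37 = 75.89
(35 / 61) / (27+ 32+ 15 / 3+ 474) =35 / 32818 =0.00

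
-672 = -672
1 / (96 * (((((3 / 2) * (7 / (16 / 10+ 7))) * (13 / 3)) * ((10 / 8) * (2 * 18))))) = 43 / 982800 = 0.00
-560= -560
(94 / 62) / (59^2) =47 / 107911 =0.00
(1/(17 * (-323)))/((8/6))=-3/21964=-0.00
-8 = -8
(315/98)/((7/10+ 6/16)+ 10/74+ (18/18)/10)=33300/13573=2.45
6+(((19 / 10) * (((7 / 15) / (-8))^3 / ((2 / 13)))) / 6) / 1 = 1244075279 / 207360000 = 6.00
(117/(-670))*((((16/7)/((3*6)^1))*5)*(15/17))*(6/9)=-520/7973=-0.07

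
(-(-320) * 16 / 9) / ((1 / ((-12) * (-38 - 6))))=901120 / 3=300373.33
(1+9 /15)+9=53 /5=10.60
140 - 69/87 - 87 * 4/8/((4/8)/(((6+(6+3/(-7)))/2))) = -147845/406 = -364.15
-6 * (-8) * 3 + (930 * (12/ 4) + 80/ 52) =38162/ 13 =2935.54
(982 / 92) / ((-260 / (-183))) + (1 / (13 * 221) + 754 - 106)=1732626113 / 2643160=655.51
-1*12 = -12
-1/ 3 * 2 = -2/ 3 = -0.67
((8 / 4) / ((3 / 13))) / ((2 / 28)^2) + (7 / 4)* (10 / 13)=1700.01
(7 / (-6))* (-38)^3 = 192052 / 3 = 64017.33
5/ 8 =0.62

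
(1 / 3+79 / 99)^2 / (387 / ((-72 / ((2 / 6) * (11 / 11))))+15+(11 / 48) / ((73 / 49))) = 14651392 / 152964207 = 0.10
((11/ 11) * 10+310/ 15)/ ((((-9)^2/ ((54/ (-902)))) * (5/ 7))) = -644/ 20295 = -0.03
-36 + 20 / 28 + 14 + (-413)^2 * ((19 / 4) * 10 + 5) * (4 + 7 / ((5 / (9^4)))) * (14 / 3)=2688136908000 / 7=384019558285.71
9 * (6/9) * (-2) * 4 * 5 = -240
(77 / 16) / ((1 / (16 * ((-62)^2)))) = 295988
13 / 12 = 1.08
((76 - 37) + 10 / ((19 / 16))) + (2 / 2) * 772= 15569 / 19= 819.42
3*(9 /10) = 27 /10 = 2.70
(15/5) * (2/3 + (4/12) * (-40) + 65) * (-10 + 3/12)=-6123/4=-1530.75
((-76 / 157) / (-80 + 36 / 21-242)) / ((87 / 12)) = 56 / 268627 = 0.00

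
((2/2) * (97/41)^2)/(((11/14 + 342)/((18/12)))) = 197589/8067119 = 0.02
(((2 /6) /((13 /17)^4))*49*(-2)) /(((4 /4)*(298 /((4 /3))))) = -16370116 /38300301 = -0.43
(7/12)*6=7/2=3.50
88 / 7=12.57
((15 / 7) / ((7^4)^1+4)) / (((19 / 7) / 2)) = 6 / 9139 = 0.00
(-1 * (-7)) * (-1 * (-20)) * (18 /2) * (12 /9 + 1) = 2940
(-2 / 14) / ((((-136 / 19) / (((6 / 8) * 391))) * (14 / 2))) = 1311 / 1568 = 0.84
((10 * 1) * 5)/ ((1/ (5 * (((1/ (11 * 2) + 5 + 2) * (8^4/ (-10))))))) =-7936000/ 11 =-721454.55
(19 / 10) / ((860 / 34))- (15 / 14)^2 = -56512 / 52675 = -1.07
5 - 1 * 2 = 3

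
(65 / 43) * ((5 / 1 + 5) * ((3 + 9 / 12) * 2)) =4875 / 43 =113.37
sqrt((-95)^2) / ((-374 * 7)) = -95 / 2618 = -0.04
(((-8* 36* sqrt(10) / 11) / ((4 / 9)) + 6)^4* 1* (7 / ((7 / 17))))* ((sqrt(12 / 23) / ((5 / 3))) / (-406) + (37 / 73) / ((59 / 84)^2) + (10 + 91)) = 22032* (11- 108* sqrt(10))^4* (605253792325- 762339* sqrt(69)) / 86854335568385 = 1832389694930.76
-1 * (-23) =23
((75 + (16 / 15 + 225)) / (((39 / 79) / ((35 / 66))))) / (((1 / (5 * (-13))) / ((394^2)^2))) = -150454076929935520 / 297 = -506579383602476.50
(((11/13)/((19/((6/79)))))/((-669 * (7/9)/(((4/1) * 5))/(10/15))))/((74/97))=-128040/1127012341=-0.00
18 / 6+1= 4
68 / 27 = 2.52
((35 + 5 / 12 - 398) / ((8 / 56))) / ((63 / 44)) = -47861 / 27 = -1772.63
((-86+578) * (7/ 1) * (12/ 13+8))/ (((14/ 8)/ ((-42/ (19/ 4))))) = -38352384/ 247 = -155272.81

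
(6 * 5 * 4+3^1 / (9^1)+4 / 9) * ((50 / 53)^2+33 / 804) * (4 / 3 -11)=-7364813059 / 6775308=-1087.01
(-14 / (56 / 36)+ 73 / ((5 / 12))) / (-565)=-831 / 2825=-0.29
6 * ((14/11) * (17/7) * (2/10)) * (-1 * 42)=-8568/55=-155.78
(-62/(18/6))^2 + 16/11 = 42428/99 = 428.57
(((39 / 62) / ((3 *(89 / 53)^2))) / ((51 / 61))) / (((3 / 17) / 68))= 75736258 / 2209959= 34.27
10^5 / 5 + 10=20010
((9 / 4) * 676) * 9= 13689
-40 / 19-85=-1655 / 19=-87.11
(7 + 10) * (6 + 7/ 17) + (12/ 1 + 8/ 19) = 2307/ 19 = 121.42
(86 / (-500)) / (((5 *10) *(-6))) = 43 / 75000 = 0.00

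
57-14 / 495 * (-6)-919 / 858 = 80221 / 1430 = 56.10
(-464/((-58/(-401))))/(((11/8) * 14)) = -12832/77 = -166.65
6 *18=108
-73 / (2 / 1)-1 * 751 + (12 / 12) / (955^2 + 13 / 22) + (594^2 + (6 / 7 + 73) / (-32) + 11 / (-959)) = 216769376127607417 / 615741309344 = 352046.18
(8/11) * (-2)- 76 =-852/11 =-77.45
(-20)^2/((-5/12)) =-960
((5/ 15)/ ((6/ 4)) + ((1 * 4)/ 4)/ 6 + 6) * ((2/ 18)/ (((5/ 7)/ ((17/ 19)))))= 2737/ 3078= 0.89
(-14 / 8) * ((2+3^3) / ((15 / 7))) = -1421 / 60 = -23.68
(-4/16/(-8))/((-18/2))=-1/288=-0.00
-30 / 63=-10 / 21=-0.48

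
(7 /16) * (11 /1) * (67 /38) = 8.49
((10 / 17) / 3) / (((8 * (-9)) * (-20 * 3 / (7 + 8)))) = 5 / 7344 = 0.00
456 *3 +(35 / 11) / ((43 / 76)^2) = 1377.94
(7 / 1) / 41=7 / 41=0.17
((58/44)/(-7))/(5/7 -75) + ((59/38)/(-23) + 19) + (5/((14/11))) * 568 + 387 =92294433711/34994960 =2637.36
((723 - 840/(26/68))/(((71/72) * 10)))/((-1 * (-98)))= -344898/226135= -1.53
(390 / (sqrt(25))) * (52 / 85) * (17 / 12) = 338 / 5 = 67.60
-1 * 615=-615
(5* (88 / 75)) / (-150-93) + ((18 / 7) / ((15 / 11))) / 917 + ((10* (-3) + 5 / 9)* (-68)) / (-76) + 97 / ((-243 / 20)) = -34.35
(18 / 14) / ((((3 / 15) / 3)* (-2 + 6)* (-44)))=-135 / 1232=-0.11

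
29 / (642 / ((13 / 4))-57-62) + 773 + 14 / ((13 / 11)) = 10422164 / 13273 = 785.22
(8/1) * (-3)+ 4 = -20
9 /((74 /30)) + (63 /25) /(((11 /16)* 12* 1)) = 40233 /10175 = 3.95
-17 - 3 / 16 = -17.19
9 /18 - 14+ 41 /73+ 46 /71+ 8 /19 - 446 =-90179213 /196954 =-457.87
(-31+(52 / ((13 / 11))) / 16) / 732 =-113 / 2928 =-0.04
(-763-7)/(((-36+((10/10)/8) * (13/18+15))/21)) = 2328480/4901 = 475.10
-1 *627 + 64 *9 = -51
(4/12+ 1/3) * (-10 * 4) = -80/3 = -26.67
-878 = -878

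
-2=-2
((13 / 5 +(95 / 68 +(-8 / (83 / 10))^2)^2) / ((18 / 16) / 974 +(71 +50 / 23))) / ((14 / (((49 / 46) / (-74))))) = -475612570289611 / 4225433714651317320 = -0.00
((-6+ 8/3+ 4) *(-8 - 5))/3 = -26/9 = -2.89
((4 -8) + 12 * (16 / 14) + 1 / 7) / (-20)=-69 / 140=-0.49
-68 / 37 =-1.84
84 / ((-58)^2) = 21 / 841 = 0.02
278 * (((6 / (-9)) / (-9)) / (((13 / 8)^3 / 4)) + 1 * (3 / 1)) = 50610734 / 59319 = 853.20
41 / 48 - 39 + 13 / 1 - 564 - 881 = -70567 / 48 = -1470.15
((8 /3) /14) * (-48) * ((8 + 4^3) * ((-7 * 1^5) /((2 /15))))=34560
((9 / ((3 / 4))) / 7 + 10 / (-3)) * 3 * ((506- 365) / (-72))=799 / 84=9.51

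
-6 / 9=-0.67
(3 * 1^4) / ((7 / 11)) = 33 / 7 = 4.71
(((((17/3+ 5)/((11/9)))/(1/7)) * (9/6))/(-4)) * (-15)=3780/11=343.64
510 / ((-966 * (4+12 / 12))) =-17 / 161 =-0.11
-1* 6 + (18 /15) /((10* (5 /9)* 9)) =-747 /125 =-5.98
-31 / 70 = -0.44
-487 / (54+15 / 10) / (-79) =974 / 8769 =0.11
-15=-15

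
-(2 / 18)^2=-1 / 81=-0.01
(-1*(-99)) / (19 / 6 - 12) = -594 / 53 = -11.21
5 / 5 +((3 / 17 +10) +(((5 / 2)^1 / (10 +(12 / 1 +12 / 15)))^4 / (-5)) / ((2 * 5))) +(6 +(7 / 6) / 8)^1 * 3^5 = 138243077790535 / 91879432704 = 1504.61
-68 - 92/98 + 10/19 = -63692/931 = -68.41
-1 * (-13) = 13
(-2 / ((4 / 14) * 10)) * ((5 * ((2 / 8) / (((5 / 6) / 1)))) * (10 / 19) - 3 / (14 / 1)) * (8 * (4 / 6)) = -204 / 95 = -2.15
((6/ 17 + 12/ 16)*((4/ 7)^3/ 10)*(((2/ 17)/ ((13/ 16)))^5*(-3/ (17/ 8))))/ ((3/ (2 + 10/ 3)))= -171798691840/ 52258065781566827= -0.00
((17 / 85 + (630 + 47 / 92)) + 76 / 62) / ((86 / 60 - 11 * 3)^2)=0.63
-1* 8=-8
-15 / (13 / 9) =-10.38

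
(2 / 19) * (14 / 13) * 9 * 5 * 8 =40.81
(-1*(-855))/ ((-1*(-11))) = 855/ 11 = 77.73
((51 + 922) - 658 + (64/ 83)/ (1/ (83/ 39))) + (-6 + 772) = 42223/ 39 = 1082.64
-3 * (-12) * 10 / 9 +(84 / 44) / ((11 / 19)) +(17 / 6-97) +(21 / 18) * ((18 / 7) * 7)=-21685 / 726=-29.87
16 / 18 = 8 / 9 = 0.89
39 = 39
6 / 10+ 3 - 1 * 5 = -7 / 5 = -1.40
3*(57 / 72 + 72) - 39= 1435 / 8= 179.38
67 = 67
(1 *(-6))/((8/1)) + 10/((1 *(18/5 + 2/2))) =131/92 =1.42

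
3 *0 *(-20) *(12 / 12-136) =0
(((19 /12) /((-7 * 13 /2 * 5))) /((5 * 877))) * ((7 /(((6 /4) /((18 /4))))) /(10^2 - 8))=-19 /52444600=-0.00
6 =6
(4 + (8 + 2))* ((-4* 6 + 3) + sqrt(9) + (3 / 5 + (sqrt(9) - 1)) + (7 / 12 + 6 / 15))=-1211 / 6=-201.83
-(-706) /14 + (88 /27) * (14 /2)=13843 /189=73.24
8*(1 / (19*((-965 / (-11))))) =0.00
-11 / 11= -1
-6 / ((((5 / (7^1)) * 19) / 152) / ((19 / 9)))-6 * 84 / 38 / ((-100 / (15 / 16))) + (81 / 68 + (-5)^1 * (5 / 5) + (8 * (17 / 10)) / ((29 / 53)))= -271334209 / 2248080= -120.70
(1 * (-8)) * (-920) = 7360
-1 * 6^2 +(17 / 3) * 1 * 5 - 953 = -960.67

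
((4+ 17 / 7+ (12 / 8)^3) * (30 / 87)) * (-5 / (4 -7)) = 4575 / 812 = 5.63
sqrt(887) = 29.78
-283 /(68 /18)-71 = -145.91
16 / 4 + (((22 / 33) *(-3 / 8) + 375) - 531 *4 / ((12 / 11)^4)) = -645659 / 576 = -1120.94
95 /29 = 3.28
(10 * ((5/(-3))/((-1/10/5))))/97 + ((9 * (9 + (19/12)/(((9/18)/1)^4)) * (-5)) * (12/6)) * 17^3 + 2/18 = -13253153813/873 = -15181161.30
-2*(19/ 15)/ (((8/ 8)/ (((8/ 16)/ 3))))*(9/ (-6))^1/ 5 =19/ 150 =0.13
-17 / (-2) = 17 / 2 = 8.50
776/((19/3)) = 2328/19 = 122.53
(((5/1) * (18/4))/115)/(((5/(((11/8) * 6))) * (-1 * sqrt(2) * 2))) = -297 * sqrt(2)/3680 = -0.11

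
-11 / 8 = -1.38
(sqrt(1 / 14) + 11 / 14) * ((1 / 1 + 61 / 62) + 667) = 704.42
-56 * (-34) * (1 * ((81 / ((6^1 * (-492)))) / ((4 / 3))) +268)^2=14710164165599 / 107584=136731894.76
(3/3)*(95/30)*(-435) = -2755/2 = -1377.50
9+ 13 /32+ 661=670.41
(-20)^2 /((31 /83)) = 33200 /31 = 1070.97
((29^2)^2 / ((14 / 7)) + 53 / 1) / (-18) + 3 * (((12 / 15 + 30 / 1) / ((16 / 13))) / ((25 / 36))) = -87936889 / 4500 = -19541.53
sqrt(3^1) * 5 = 5 * sqrt(3) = 8.66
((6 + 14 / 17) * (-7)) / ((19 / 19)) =-812 / 17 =-47.76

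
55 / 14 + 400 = 403.93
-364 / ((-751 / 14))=5096 / 751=6.79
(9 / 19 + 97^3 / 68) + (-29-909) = 16129503 / 1292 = 12484.14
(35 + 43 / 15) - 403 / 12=257 / 60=4.28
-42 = -42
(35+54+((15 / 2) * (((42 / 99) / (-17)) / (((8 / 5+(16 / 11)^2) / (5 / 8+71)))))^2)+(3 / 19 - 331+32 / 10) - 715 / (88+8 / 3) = -2073491322514689 / 8879612948480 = -233.51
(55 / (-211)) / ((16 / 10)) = -275 / 1688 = -0.16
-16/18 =-8/9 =-0.89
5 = 5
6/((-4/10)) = -15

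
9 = 9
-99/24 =-33/8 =-4.12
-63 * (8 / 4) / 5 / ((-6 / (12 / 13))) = 252 / 65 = 3.88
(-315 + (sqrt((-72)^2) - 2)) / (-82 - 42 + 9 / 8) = 1960 / 983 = 1.99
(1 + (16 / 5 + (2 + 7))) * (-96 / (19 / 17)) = -107712 / 95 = -1133.81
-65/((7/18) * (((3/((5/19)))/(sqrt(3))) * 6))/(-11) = 325 * sqrt(3)/1463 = 0.38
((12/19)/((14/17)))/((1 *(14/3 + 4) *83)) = 153/143507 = 0.00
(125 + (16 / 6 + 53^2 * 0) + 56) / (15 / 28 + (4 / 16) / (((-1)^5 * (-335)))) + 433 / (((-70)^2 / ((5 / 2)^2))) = 507318311 / 1479408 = 342.92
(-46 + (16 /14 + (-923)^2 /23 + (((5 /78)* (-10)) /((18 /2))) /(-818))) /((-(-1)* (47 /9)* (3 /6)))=1710155492183 /120701217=14168.50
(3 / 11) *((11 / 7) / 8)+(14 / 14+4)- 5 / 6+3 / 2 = 961 / 168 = 5.72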